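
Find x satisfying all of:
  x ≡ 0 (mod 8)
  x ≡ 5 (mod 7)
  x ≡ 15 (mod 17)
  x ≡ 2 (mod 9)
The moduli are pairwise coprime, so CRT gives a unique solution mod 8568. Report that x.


Product of moduli M = 8 · 7 · 17 · 9 = 8568.
Merge one congruence at a time:
  Start: x ≡ 0 (mod 8).
  Combine with x ≡ 5 (mod 7); new modulus lcm = 56.
    Write x = 0 + 8·t and substitute into x ≡ 5 (mod 7): 8·t ≡ 5 − 0 = 5 (mod 7).
    Reduce coefficients mod 7: 1·t ≡ 5 (mod 7).
    So t ≡ 5 (mod 7).
    Then x = 0 + 8·5 = 40, valid modulo lcm(8, 7) = 56: x ≡ 40 (mod 56).
  Combine with x ≡ 15 (mod 17); new modulus lcm = 952.
    Write x = 40 + 56·t and substitute into x ≡ 15 (mod 17): 56·t ≡ 15 − 40 = -25 (mod 17).
    Reduce coefficients mod 17: 5·t ≡ 9 (mod 17).
    The inverse of 5 mod 17 is 7 (since 5·7 = 35 = 2·17 + 1), so t ≡ 7·9 = 63 ≡ 12 (mod 17).
    Then x = 40 + 56·12 = 712, valid modulo lcm(56, 17) = 952: x ≡ 712 (mod 952).
  Combine with x ≡ 2 (mod 9); new modulus lcm = 8568.
    Write x = 712 + 952·t and substitute into x ≡ 2 (mod 9): 952·t ≡ 2 − 712 = -710 (mod 9).
    Reduce coefficients mod 9: 7·t ≡ 1 (mod 9).
    The inverse of 7 mod 9 is 4 (since 7·4 = 28 = 3·9 + 1), so t ≡ 4·1 = 4 ≡ 4 (mod 9).
    Then x = 712 + 952·4 = 4520, valid modulo lcm(952, 9) = 8568: x ≡ 4520 (mod 8568).
Verify against each original: 4520 mod 8 = 0, 4520 mod 7 = 5, 4520 mod 17 = 15, 4520 mod 9 = 2.

x ≡ 4520 (mod 8568).


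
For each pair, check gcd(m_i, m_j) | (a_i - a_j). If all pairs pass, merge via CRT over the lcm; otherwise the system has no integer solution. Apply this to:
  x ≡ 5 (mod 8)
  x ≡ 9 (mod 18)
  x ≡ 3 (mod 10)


Moduli 8, 18, 10 are not pairwise coprime, so CRT works modulo lcm(m_i) when all pairwise compatibility conditions hold.
Pairwise compatibility: gcd(m_i, m_j) must divide a_i - a_j for every pair.
Merge one congruence at a time:
  Start: x ≡ 5 (mod 8).
  Combine with x ≡ 9 (mod 18): gcd(8, 18) = 2; 9 - 5 = 4, which IS divisible by 2, so compatible.
    Write x = 5 + 8·t and substitute into x ≡ 9 (mod 18): 8·t ≡ 9 − 5 = 4 (mod 18).
    Divide the congruence (and modulus) by g = 2: 4·t ≡ 2 (mod 9).
    The inverse of 4 mod 9 is 7 (since 4·7 = 28 = 3·9 + 1), so t ≡ 7·2 = 14 ≡ 5 (mod 9).
    Then x = 5 + 8·5 = 45, valid modulo lcm(8, 18) = 72: x ≡ 45 (mod 72).
  Combine with x ≡ 3 (mod 10): gcd(72, 10) = 2; 3 - 45 = -42, which IS divisible by 2, so compatible.
    Write x = 45 + 72·t and substitute into x ≡ 3 (mod 10): 72·t ≡ 3 − 45 = -42 (mod 10).
    Divide the congruence (and modulus) by g = 2: 36·t ≡ -21 (mod 5).
    Reduce coefficients mod 5: 1·t ≡ 4 (mod 5).
    So t ≡ 4 (mod 5).
    Then x = 45 + 72·4 = 333, valid modulo lcm(72, 10) = 360: x ≡ 333 (mod 360).
Verify: 333 mod 8 = 5, 333 mod 18 = 9, 333 mod 10 = 3.

x ≡ 333 (mod 360).


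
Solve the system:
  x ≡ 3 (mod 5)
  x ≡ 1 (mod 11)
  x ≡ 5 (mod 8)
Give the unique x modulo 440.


Moduli 5, 11, 8 are pairwise coprime; by CRT there is a unique solution modulo M = 5 · 11 · 8 = 440.
Solve pairwise, accumulating the modulus:
  Start with x ≡ 3 (mod 5).
  Combine with x ≡ 1 (mod 11): since gcd(5, 11) = 1, we get a unique residue mod 55.
    Write x = 3 + 5·t and substitute into x ≡ 1 (mod 11): 5·t ≡ 1 − 3 = -2 (mod 11).
    Reduce coefficients mod 11: 5·t ≡ 9 (mod 11).
    The inverse of 5 mod 11 is 9 (since 5·9 = 45 = 4·11 + 1), so t ≡ 9·9 = 81 ≡ 4 (mod 11).
    Then x = 3 + 5·4 = 23, valid modulo lcm(5, 11) = 55: x ≡ 23 (mod 55).
  Combine with x ≡ 5 (mod 8): since gcd(55, 8) = 1, we get a unique residue mod 440.
    Write x = 23 + 55·t and substitute into x ≡ 5 (mod 8): 55·t ≡ 5 − 23 = -18 (mod 8).
    Reduce coefficients mod 8: 7·t ≡ 6 (mod 8).
    The inverse of 7 mod 8 is 7 (since 7·7 = 49 = 6·8 + 1), so t ≡ 7·6 = 42 ≡ 2 (mod 8).
    Then x = 23 + 55·2 = 133, valid modulo lcm(55, 8) = 440: x ≡ 133 (mod 440).
Verify: 133 mod 5 = 3 ✓, 133 mod 11 = 1 ✓, 133 mod 8 = 5 ✓.

x ≡ 133 (mod 440).


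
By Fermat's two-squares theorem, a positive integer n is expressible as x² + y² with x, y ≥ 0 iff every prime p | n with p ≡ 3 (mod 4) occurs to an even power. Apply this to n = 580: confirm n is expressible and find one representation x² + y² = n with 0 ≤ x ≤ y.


Step 1: Factor n = 580 = 2^2 · 5 · 29.
Step 2: Check the mod-4 condition on each prime factor: 2 = 2 (special); 5 ≡ 1 (mod 4), exponent 1; 29 ≡ 1 (mod 4), exponent 1.
All primes ≡ 3 (mod 4) appear to even exponent (or don't appear), so by the two-squares theorem n IS expressible as a sum of two squares.
Step 3: Build a representation. Group n = k² · m with k = 2 and m = 5 · 29 = 145 (a product of primes ≡ 1 (mod 4)); a representation of m scales to one of n via (k·x)² + (k·y)² = k²(x² + y²). Each prime p ≡ 1 (mod 4) is itself a sum of two squares; find a² by testing p − a² for a perfect square:
  5: 5 − 1² = 4 = 2² ⇒ 5 = 1² + 2².
  29: 29 − 1² = 28, 29 − 2² = 25 = 5² ⇒ 29 = 2² + 5².
  Combine using the Brahmagupta–Fibonacci identity (a² + b²)(c² + d²) = (ac − bd)² + (ad + bc)² = (ac + bd)² + (ad − bc)²:
  5 · 29 = 145: from (1² + 2²)(2² + 5²), take (1·2 − 2·5, 1·5 + 2·2) = (2 − 10, 5 + 4) = (-8, 9); dropping signs (only squares matter) gives (8, 9); check 8² + 9² = 64 + 81 = 145 ✓.
  Scale by k = 2: (2·8, 2·9) = (16, 18).
Step 4: Order so x ≤ y and verify: 16² + 18² = 256 + 324 = 580 = n. ✓

n = 580 = 16² + 18² (one valid representation with x ≤ y).


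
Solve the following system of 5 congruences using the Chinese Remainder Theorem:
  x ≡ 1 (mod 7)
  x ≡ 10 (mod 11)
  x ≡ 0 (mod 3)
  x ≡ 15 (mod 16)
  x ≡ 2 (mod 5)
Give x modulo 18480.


Product of moduli M = 7 · 11 · 3 · 16 · 5 = 18480.
Merge one congruence at a time:
  Start: x ≡ 1 (mod 7).
  Combine with x ≡ 10 (mod 11); new modulus lcm = 77.
    Write x = 1 + 7·t and substitute into x ≡ 10 (mod 11): 7·t ≡ 10 − 1 = 9 (mod 11).
    The inverse of 7 mod 11 is 8 (since 7·8 = 56 = 5·11 + 1), so t ≡ 8·9 = 72 ≡ 6 (mod 11).
    Then x = 1 + 7·6 = 43, valid modulo lcm(7, 11) = 77: x ≡ 43 (mod 77).
  Combine with x ≡ 0 (mod 3); new modulus lcm = 231.
    Write x = 43 + 77·t and substitute into x ≡ 0 (mod 3): 77·t ≡ 0 − 43 = -43 (mod 3).
    Reduce coefficients mod 3: 2·t ≡ 2 (mod 3).
    The inverse of 2 mod 3 is 2 (since 2·2 = 4 = 1·3 + 1), so t ≡ 2·2 = 4 ≡ 1 (mod 3).
    Then x = 43 + 77·1 = 120, valid modulo lcm(77, 3) = 231: x ≡ 120 (mod 231).
  Combine with x ≡ 15 (mod 16); new modulus lcm = 3696.
    Write x = 120 + 231·t and substitute into x ≡ 15 (mod 16): 231·t ≡ 15 − 120 = -105 (mod 16).
    Reduce coefficients mod 16: 7·t ≡ 7 (mod 16).
    The inverse of 7 mod 16 is 7 (since 7·7 = 49 = 3·16 + 1), so t ≡ 7·7 = 49 ≡ 1 (mod 16).
    Then x = 120 + 231·1 = 351, valid modulo lcm(231, 16) = 3696: x ≡ 351 (mod 3696).
  Combine with x ≡ 2 (mod 5); new modulus lcm = 18480.
    Write x = 351 + 3696·t and substitute into x ≡ 2 (mod 5): 3696·t ≡ 2 − 351 = -349 (mod 5).
    Reduce coefficients mod 5: 1·t ≡ 1 (mod 5).
    So t ≡ 1 (mod 5).
    Then x = 351 + 3696·1 = 4047, valid modulo lcm(3696, 5) = 18480: x ≡ 4047 (mod 18480).
Verify against each original: 4047 mod 7 = 1, 4047 mod 11 = 10, 4047 mod 3 = 0, 4047 mod 16 = 15, 4047 mod 5 = 2.

x ≡ 4047 (mod 18480).


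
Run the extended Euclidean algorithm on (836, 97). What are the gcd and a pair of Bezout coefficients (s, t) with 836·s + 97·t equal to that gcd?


Euclidean algorithm on (836, 97) — divide until remainder is 0:
  836 = 8 · 97 + 60
  97 = 1 · 60 + 37
  60 = 1 · 37 + 23
  37 = 1 · 23 + 14
  23 = 1 · 14 + 9
  14 = 1 · 9 + 5
  9 = 1 · 5 + 4
  5 = 1 · 4 + 1
  4 = 4 · 1 + 0
gcd(836, 97) = 1.
Track Bezout coefficients alongside the remainders: start with r₀ = 836 = a·1 + b·0 (s = 1, t = 0) and r₁ = 97 = a·0 + b·1 (s = 0, t = 1); each new remainder r_{k+1} = r_{k-1} − q_k·r_k inherits s_{k+1} = s_{k-1} − q_k·s_k, t_{k+1} = t_{k-1} − q_k·t_k, so r_k = a·s_k + b·t_k at every step:
  q = 8: r = 60, s = 1 − 8·0 = 1, t = 0 − 8·1 = -8  (check: 836·1 + 97·(-8) = 60)
  q = 1: r = 37, s = 0 − 1·1 = -1, t = 1 − 1·(-8) = 9  (check: 836·(-1) + 97·9 = 37)
  q = 1: r = 23, s = 1 − 1·(-1) = 2, t = -8 − 1·9 = -17  (check: 836·2 + 97·(-17) = 23)
  q = 1: r = 14, s = -1 − 1·2 = -3, t = 9 − 1·(-17) = 26  (check: 836·(-3) + 97·26 = 14)
  q = 1: r = 9, s = 2 − 1·(-3) = 5, t = -17 − 1·26 = -43  (check: 836·5 + 97·(-43) = 9)
  q = 1: r = 5, s = -3 − 1·5 = -8, t = 26 − 1·(-43) = 69  (check: 836·(-8) + 97·69 = 5)
  q = 1: r = 4, s = 5 − 1·(-8) = 13, t = -43 − 1·69 = -112  (check: 836·13 + 97·(-112) = 4)
  q = 1: r = 1, s = -8 − 1·13 = -21, t = 69 − 1·(-112) = 181  (check: 836·(-21) + 97·181 = 1)
The row with r = 1 (the gcd) gives the Bezout coefficients s = -21, t = 181.
Result: 836 · (-21) + 97 · (181) = 1.

gcd(836, 97) = 1; s = -21, t = 181 (check: 836·(-21) + 97·181 = 1).


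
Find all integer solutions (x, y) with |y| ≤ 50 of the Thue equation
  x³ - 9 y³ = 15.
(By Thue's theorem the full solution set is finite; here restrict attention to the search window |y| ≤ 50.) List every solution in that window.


The equation is x³ - 9y³ = 15. For fixed y, x³ = 9·y³ + 15, so a solution requires the RHS to be a perfect cube.
Strategy: iterate y from -50 to 50, compute RHS = 9·y³ + 15, and check whether it is a (positive or negative) perfect cube.
Check small values of y:
  y = 0: RHS = 15 is not a perfect cube.
  y = 1: RHS = 24 is not a perfect cube.
  y = -1: RHS = 6 is not a perfect cube.
  y = 2: RHS = 87 is not a perfect cube.
  y = -2: RHS = -57 is not a perfect cube.
  y = 3: RHS = 258 is not a perfect cube.
  y = -3: RHS = -228 is not a perfect cube.
Continuing the search up to |y| = 50 finds no solutions either.
No (x, y) in the scanned range satisfies the equation.

No integer solutions with |y| ≤ 50.


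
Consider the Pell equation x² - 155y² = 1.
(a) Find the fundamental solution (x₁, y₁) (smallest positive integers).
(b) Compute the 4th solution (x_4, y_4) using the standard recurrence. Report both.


Step 1: Find the fundamental solution (x₁, y₁) of x² - 155y² = 1.
  Expand √155 as a continued fraction. a₀ = ⌊√155⌋ = 12; iterate m_{k+1} = d_k·a_k − m_k, d_{k+1} = (155 − m_{k+1}²)/d_k, a_{k+1} = ⌊(a₀ + m_{k+1})/d_{k+1}⌋ (starting m₀ = 0, d₀ = 1), with convergents p_k = a_k·p_{k-1} + p_{k-2}, q_k = a_k·q_{k-1} + q_{k-2} (p₋₁ = 1, q₋₁ = 0):
  k = 0: a₀ = 12; p₀/q₀ = 12/1; p₀² − 155·q₀² = 144 − 155 = -11.
  k = 1: m = 12, d = 11, a = ⌊(12 + 12)/11⌋ = 2; p/q = (2·12 + 1)/(2·1 + 0) = 25/2; p² − 155·q² = 625 − 620 = 5.
  k = 2: m = 10, d = 5, a = ⌊(12 + 10)/5⌋ = 4; p/q = (4·25 + 12)/(4·2 + 1) = 112/9; p² − 155·q² = 12544 − 12555 = -11.
  k = 3: m = 10, d = 11, a = ⌊(12 + 10)/11⌋ = 2; p/q = (2·112 + 25)/(2·9 + 2) = 249/20; p² − 155·q² = 62001 − 62000 = 1.
  The first convergent with p² − 155·q² = 1 gives the fundamental solution (x₁, y₁) = (249, 20).
Step 2: Apply the recurrence (x_{n+1}, y_{n+1}) = (x₁x_n + 155y₁y_n, x₁y_n + y₁x_n) repeatedly.
  From (x_1, y_1) = (249, 20): x_2 = 249·249 + 155·20·20 = 124001; y_2 = 249·20 + 20·249 = 9960.
  From (x_2, y_2) = (124001, 9960): x_3 = 249·124001 + 155·20·9960 = 61752249; y_3 = 249·9960 + 20·124001 = 4960060.
  From (x_3, y_3) = (61752249, 4960060): x_4 = 249·61752249 + 155·20·4960060 = 30752496001; y_4 = 249·4960060 + 20·61752249 = 2470099920.
Step 3: Verify x_4² - 155·y_4² = 945716010291520992001 - 945716010291520992000 = 1 (should be 1). ✓

(x_1, y_1) = (249, 20); (x_4, y_4) = (30752496001, 2470099920).


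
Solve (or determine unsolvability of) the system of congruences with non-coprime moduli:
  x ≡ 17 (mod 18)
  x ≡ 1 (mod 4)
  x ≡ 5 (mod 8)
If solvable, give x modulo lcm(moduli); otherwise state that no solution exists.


Moduli 18, 4, 8 are not pairwise coprime, so CRT works modulo lcm(m_i) when all pairwise compatibility conditions hold.
Pairwise compatibility: gcd(m_i, m_j) must divide a_i - a_j for every pair.
Merge one congruence at a time:
  Start: x ≡ 17 (mod 18).
  Combine with x ≡ 1 (mod 4): gcd(18, 4) = 2; 1 - 17 = -16, which IS divisible by 2, so compatible.
    Write x = 17 + 18·t and substitute into x ≡ 1 (mod 4): 18·t ≡ 1 − 17 = -16 (mod 4).
    Divide the congruence (and modulus) by g = 2: 9·t ≡ -8 (mod 2).
    Reduce coefficients mod 2: 1·t ≡ 0 (mod 2).
    So t ≡ 0 (mod 2).
    Then x = 17 + 18·0 = 17, valid modulo lcm(18, 4) = 36: x ≡ 17 (mod 36).
  Combine with x ≡ 5 (mod 8): gcd(36, 8) = 4; 5 - 17 = -12, which IS divisible by 4, so compatible.
    Write x = 17 + 36·t and substitute into x ≡ 5 (mod 8): 36·t ≡ 5 − 17 = -12 (mod 8).
    Divide the congruence (and modulus) by g = 4: 9·t ≡ -3 (mod 2).
    Reduce coefficients mod 2: 1·t ≡ 1 (mod 2).
    So t ≡ 1 (mod 2).
    Then x = 17 + 36·1 = 53, valid modulo lcm(36, 8) = 72: x ≡ 53 (mod 72).
Verify: 53 mod 18 = 17, 53 mod 4 = 1, 53 mod 8 = 5.

x ≡ 53 (mod 72).


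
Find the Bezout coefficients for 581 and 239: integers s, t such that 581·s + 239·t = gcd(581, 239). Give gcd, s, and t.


Euclidean algorithm on (581, 239) — divide until remainder is 0:
  581 = 2 · 239 + 103
  239 = 2 · 103 + 33
  103 = 3 · 33 + 4
  33 = 8 · 4 + 1
  4 = 4 · 1 + 0
gcd(581, 239) = 1.
Track Bezout coefficients alongside the remainders: start with r₀ = 581 = a·1 + b·0 (s = 1, t = 0) and r₁ = 239 = a·0 + b·1 (s = 0, t = 1); each new remainder r_{k+1} = r_{k-1} − q_k·r_k inherits s_{k+1} = s_{k-1} − q_k·s_k, t_{k+1} = t_{k-1} − q_k·t_k, so r_k = a·s_k + b·t_k at every step:
  q = 2: r = 103, s = 1 − 2·0 = 1, t = 0 − 2·1 = -2  (check: 581·1 + 239·(-2) = 103)
  q = 2: r = 33, s = 0 − 2·1 = -2, t = 1 − 2·(-2) = 5  (check: 581·(-2) + 239·5 = 33)
  q = 3: r = 4, s = 1 − 3·(-2) = 7, t = -2 − 3·5 = -17  (check: 581·7 + 239·(-17) = 4)
  q = 8: r = 1, s = -2 − 8·7 = -58, t = 5 − 8·(-17) = 141  (check: 581·(-58) + 239·141 = 1)
The row with r = 1 (the gcd) gives the Bezout coefficients s = -58, t = 141.
Result: 581 · (-58) + 239 · (141) = 1.

gcd(581, 239) = 1; s = -58, t = 141 (check: 581·(-58) + 239·141 = 1).


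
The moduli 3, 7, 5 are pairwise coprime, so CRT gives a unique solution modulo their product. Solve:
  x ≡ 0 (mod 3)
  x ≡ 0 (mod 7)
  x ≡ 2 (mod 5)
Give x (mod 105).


Moduli 3, 7, 5 are pairwise coprime; by CRT there is a unique solution modulo M = 3 · 7 · 5 = 105.
Solve pairwise, accumulating the modulus:
  Start with x ≡ 0 (mod 3).
  Combine with x ≡ 0 (mod 7): since gcd(3, 7) = 1, we get a unique residue mod 21.
    Write x = 0 + 3·t and substitute into x ≡ 0 (mod 7): 3·t ≡ 0 − 0 = 0 (mod 7).
    The inverse of 3 mod 7 is 5 (since 3·5 = 15 = 2·7 + 1), so t ≡ 5·0 = 0 ≡ 0 (mod 7).
    Then x = 0 + 3·0 = 0, valid modulo lcm(3, 7) = 21: x ≡ 0 (mod 21).
  Combine with x ≡ 2 (mod 5): since gcd(21, 5) = 1, we get a unique residue mod 105.
    Write x = 0 + 21·t and substitute into x ≡ 2 (mod 5): 21·t ≡ 2 − 0 = 2 (mod 5).
    Reduce coefficients mod 5: 1·t ≡ 2 (mod 5).
    So t ≡ 2 (mod 5).
    Then x = 0 + 21·2 = 42, valid modulo lcm(21, 5) = 105: x ≡ 42 (mod 105).
Verify: 42 mod 3 = 0 ✓, 42 mod 7 = 0 ✓, 42 mod 5 = 2 ✓.

x ≡ 42 (mod 105).


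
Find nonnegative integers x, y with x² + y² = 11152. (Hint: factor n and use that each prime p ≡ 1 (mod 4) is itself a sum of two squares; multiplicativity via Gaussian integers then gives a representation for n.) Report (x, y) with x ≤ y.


Step 1: Factor n = 11152 = 2^4 · 17 · 41.
Step 2: Check the mod-4 condition on each prime factor: 2 = 2 (special); 17 ≡ 1 (mod 4), exponent 1; 41 ≡ 1 (mod 4), exponent 1.
All primes ≡ 3 (mod 4) appear to even exponent (or don't appear), so by the two-squares theorem n IS expressible as a sum of two squares.
Step 3: Build a representation. Group n = k² · m with k = 4 and m = 17 · 41 = 697 (a product of primes ≡ 1 (mod 4)); a representation of m scales to one of n via (k·x)² + (k·y)² = k²(x² + y²). Each prime p ≡ 1 (mod 4) is itself a sum of two squares; find a² by testing p − a² for a perfect square:
  17: 17 − 1² = 16 = 4² ⇒ 17 = 1² + 4².
  41: 41 − 1² = 40, 41 − 2² = 37, 41 − 3² = 32, 41 − 4² = 25 = 5² ⇒ 41 = 4² + 5².
  Combine using the Brahmagupta–Fibonacci identity (a² + b²)(c² + d²) = (ac − bd)² + (ad + bc)² = (ac + bd)² + (ad − bc)²:
  17 · 41 = 697: from (1² + 4²)(4² + 5²), take (1·4 − 4·5, 1·5 + 4·4) = (4 − 20, 5 + 16) = (-16, 21); dropping signs (only squares matter) gives (16, 21); check 16² + 21² = 256 + 441 = 697 ✓.
  Scale by k = 4: (4·16, 4·21) = (64, 84).
Step 4: Order so x ≤ y and verify: 64² + 84² = 4096 + 7056 = 11152 = n. ✓

n = 11152 = 64² + 84² (one valid representation with x ≤ y).


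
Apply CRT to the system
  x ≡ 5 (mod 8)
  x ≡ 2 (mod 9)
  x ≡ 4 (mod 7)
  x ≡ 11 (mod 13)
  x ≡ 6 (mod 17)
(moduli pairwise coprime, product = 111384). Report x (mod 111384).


Product of moduli M = 8 · 9 · 7 · 13 · 17 = 111384.
Merge one congruence at a time:
  Start: x ≡ 5 (mod 8).
  Combine with x ≡ 2 (mod 9); new modulus lcm = 72.
    Write x = 5 + 8·t and substitute into x ≡ 2 (mod 9): 8·t ≡ 2 − 5 = -3 (mod 9).
    Reduce coefficients mod 9: 8·t ≡ 6 (mod 9).
    The inverse of 8 mod 9 is 8 (since 8·8 = 64 = 7·9 + 1), so t ≡ 8·6 = 48 ≡ 3 (mod 9).
    Then x = 5 + 8·3 = 29, valid modulo lcm(8, 9) = 72: x ≡ 29 (mod 72).
  Combine with x ≡ 4 (mod 7); new modulus lcm = 504.
    Write x = 29 + 72·t and substitute into x ≡ 4 (mod 7): 72·t ≡ 4 − 29 = -25 (mod 7).
    Reduce coefficients mod 7: 2·t ≡ 3 (mod 7).
    The inverse of 2 mod 7 is 4 (since 2·4 = 8 = 1·7 + 1), so t ≡ 4·3 = 12 ≡ 5 (mod 7).
    Then x = 29 + 72·5 = 389, valid modulo lcm(72, 7) = 504: x ≡ 389 (mod 504).
  Combine with x ≡ 11 (mod 13); new modulus lcm = 6552.
    Write x = 389 + 504·t and substitute into x ≡ 11 (mod 13): 504·t ≡ 11 − 389 = -378 (mod 13).
    Reduce coefficients mod 13: 10·t ≡ 12 (mod 13).
    The inverse of 10 mod 13 is 4 (since 10·4 = 40 = 3·13 + 1), so t ≡ 4·12 = 48 ≡ 9 (mod 13).
    Then x = 389 + 504·9 = 4925, valid modulo lcm(504, 13) = 6552: x ≡ 4925 (mod 6552).
  Combine with x ≡ 6 (mod 17); new modulus lcm = 111384.
    Write x = 4925 + 6552·t and substitute into x ≡ 6 (mod 17): 6552·t ≡ 6 − 4925 = -4919 (mod 17).
    Reduce coefficients mod 17: 7·t ≡ 11 (mod 17).
    The inverse of 7 mod 17 is 5 (since 7·5 = 35 = 2·17 + 1), so t ≡ 5·11 = 55 ≡ 4 (mod 17).
    Then x = 4925 + 6552·4 = 31133, valid modulo lcm(6552, 17) = 111384: x ≡ 31133 (mod 111384).
Verify against each original: 31133 mod 8 = 5, 31133 mod 9 = 2, 31133 mod 7 = 4, 31133 mod 13 = 11, 31133 mod 17 = 6.

x ≡ 31133 (mod 111384).


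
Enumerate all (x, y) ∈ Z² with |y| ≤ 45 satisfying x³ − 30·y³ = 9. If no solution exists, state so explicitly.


The equation is x³ - 30y³ = 9. For fixed y, x³ = 30·y³ + 9, so a solution requires the RHS to be a perfect cube.
Strategy: iterate y from -45 to 45, compute RHS = 30·y³ + 9, and check whether it is a (positive or negative) perfect cube.
Check small values of y:
  y = 0: RHS = 9 is not a perfect cube.
  y = 1: RHS = 39 is not a perfect cube.
  y = -1: RHS = -21 is not a perfect cube.
  y = 2: RHS = 249 is not a perfect cube.
  y = -2: RHS = -231 is not a perfect cube.
  y = 3: RHS = 819 is not a perfect cube.
  y = -3: RHS = -801 is not a perfect cube.
Continuing the search up to |y| = 45 finds no solutions either.
No (x, y) in the scanned range satisfies the equation.

No integer solutions with |y| ≤ 45.


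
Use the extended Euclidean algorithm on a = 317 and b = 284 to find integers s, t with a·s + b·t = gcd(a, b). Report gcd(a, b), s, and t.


Euclidean algorithm on (317, 284) — divide until remainder is 0:
  317 = 1 · 284 + 33
  284 = 8 · 33 + 20
  33 = 1 · 20 + 13
  20 = 1 · 13 + 7
  13 = 1 · 7 + 6
  7 = 1 · 6 + 1
  6 = 6 · 1 + 0
gcd(317, 284) = 1.
Track Bezout coefficients alongside the remainders: start with r₀ = 317 = a·1 + b·0 (s = 1, t = 0) and r₁ = 284 = a·0 + b·1 (s = 0, t = 1); each new remainder r_{k+1} = r_{k-1} − q_k·r_k inherits s_{k+1} = s_{k-1} − q_k·s_k, t_{k+1} = t_{k-1} − q_k·t_k, so r_k = a·s_k + b·t_k at every step:
  q = 1: r = 33, s = 1 − 1·0 = 1, t = 0 − 1·1 = -1  (check: 317·1 + 284·(-1) = 33)
  q = 8: r = 20, s = 0 − 8·1 = -8, t = 1 − 8·(-1) = 9  (check: 317·(-8) + 284·9 = 20)
  q = 1: r = 13, s = 1 − 1·(-8) = 9, t = -1 − 1·9 = -10  (check: 317·9 + 284·(-10) = 13)
  q = 1: r = 7, s = -8 − 1·9 = -17, t = 9 − 1·(-10) = 19  (check: 317·(-17) + 284·19 = 7)
  q = 1: r = 6, s = 9 − 1·(-17) = 26, t = -10 − 1·19 = -29  (check: 317·26 + 284·(-29) = 6)
  q = 1: r = 1, s = -17 − 1·26 = -43, t = 19 − 1·(-29) = 48  (check: 317·(-43) + 284·48 = 1)
The row with r = 1 (the gcd) gives the Bezout coefficients s = -43, t = 48.
Result: 317 · (-43) + 284 · (48) = 1.

gcd(317, 284) = 1; s = -43, t = 48 (check: 317·(-43) + 284·48 = 1).


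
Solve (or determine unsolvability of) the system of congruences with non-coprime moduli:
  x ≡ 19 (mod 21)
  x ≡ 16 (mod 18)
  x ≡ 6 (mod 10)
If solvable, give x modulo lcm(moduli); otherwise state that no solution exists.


Moduli 21, 18, 10 are not pairwise coprime, so CRT works modulo lcm(m_i) when all pairwise compatibility conditions hold.
Pairwise compatibility: gcd(m_i, m_j) must divide a_i - a_j for every pair.
Merge one congruence at a time:
  Start: x ≡ 19 (mod 21).
  Combine with x ≡ 16 (mod 18): gcd(21, 18) = 3; 16 - 19 = -3, which IS divisible by 3, so compatible.
    Write x = 19 + 21·t and substitute into x ≡ 16 (mod 18): 21·t ≡ 16 − 19 = -3 (mod 18).
    Divide the congruence (and modulus) by g = 3: 7·t ≡ -1 (mod 6).
    Reduce coefficients mod 6: 1·t ≡ 5 (mod 6).
    So t ≡ 5 (mod 6).
    Then x = 19 + 21·5 = 124, valid modulo lcm(21, 18) = 126: x ≡ 124 (mod 126).
  Combine with x ≡ 6 (mod 10): gcd(126, 10) = 2; 6 - 124 = -118, which IS divisible by 2, so compatible.
    Write x = 124 + 126·t and substitute into x ≡ 6 (mod 10): 126·t ≡ 6 − 124 = -118 (mod 10).
    Divide the congruence (and modulus) by g = 2: 63·t ≡ -59 (mod 5).
    Reduce coefficients mod 5: 3·t ≡ 1 (mod 5).
    The inverse of 3 mod 5 is 2 (since 3·2 = 6 = 1·5 + 1), so t ≡ 2·1 = 2 ≡ 2 (mod 5).
    Then x = 124 + 126·2 = 376, valid modulo lcm(126, 10) = 630: x ≡ 376 (mod 630).
Verify: 376 mod 21 = 19, 376 mod 18 = 16, 376 mod 10 = 6.

x ≡ 376 (mod 630).


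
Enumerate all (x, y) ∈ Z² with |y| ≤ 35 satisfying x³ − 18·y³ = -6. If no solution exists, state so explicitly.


The equation is x³ - 18y³ = -6. For fixed y, x³ = 18·y³ − 6, so a solution requires the RHS to be a perfect cube.
Strategy: iterate y from -35 to 35, compute RHS = 18·y³ − 6, and check whether it is a (positive or negative) perfect cube.
Check small values of y:
  y = 0: RHS = -6 is not a perfect cube.
  y = 1: RHS = 12 is not a perfect cube.
  y = -1: RHS = -24 is not a perfect cube.
  y = 2: RHS = 138 is not a perfect cube.
  y = -2: RHS = -150 is not a perfect cube.
  y = 3: RHS = 480 is not a perfect cube.
  y = -3: RHS = -492 is not a perfect cube.
Continuing the search up to |y| = 35 finds no solutions either.
No (x, y) in the scanned range satisfies the equation.

No integer solutions with |y| ≤ 35.


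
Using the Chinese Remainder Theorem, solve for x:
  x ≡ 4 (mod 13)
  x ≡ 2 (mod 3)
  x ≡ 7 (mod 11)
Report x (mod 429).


Moduli 13, 3, 11 are pairwise coprime; by CRT there is a unique solution modulo M = 13 · 3 · 11 = 429.
Solve pairwise, accumulating the modulus:
  Start with x ≡ 4 (mod 13).
  Combine with x ≡ 2 (mod 3): since gcd(13, 3) = 1, we get a unique residue mod 39.
    Write x = 4 + 13·t and substitute into x ≡ 2 (mod 3): 13·t ≡ 2 − 4 = -2 (mod 3).
    Reduce coefficients mod 3: 1·t ≡ 1 (mod 3).
    So t ≡ 1 (mod 3).
    Then x = 4 + 13·1 = 17, valid modulo lcm(13, 3) = 39: x ≡ 17 (mod 39).
  Combine with x ≡ 7 (mod 11): since gcd(39, 11) = 1, we get a unique residue mod 429.
    Write x = 17 + 39·t and substitute into x ≡ 7 (mod 11): 39·t ≡ 7 − 17 = -10 (mod 11).
    Reduce coefficients mod 11: 6·t ≡ 1 (mod 11).
    The inverse of 6 mod 11 is 2 (since 6·2 = 12 = 1·11 + 1), so t ≡ 2·1 = 2 ≡ 2 (mod 11).
    Then x = 17 + 39·2 = 95, valid modulo lcm(39, 11) = 429: x ≡ 95 (mod 429).
Verify: 95 mod 13 = 4 ✓, 95 mod 3 = 2 ✓, 95 mod 11 = 7 ✓.

x ≡ 95 (mod 429).


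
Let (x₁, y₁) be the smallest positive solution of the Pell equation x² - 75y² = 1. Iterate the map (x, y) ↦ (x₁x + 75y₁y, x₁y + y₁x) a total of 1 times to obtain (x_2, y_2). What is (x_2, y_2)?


Step 1: Find the fundamental solution (x₁, y₁) of x² - 75y² = 1.
  Expand √75 as a continued fraction. a₀ = ⌊√75⌋ = 8; iterate m_{k+1} = d_k·a_k − m_k, d_{k+1} = (75 − m_{k+1}²)/d_k, a_{k+1} = ⌊(a₀ + m_{k+1})/d_{k+1}⌋ (starting m₀ = 0, d₀ = 1), with convergents p_k = a_k·p_{k-1} + p_{k-2}, q_k = a_k·q_{k-1} + q_{k-2} (p₋₁ = 1, q₋₁ = 0):
  k = 0: a₀ = 8; p₀/q₀ = 8/1; p₀² − 75·q₀² = 64 − 75 = -11.
  k = 1: m = 8, d = 11, a = ⌊(8 + 8)/11⌋ = 1; p/q = (1·8 + 1)/(1·1 + 0) = 9/1; p² − 75·q² = 81 − 75 = 6.
  k = 2: m = 3, d = 6, a = ⌊(8 + 3)/6⌋ = 1; p/q = (1·9 + 8)/(1·1 + 1) = 17/2; p² − 75·q² = 289 − 300 = -11.
  k = 3: m = 3, d = 11, a = ⌊(8 + 3)/11⌋ = 1; p/q = (1·17 + 9)/(1·2 + 1) = 26/3; p² − 75·q² = 676 − 675 = 1.
  The first convergent with p² − 75·q² = 1 gives the fundamental solution (x₁, y₁) = (26, 3).
Step 2: Apply the recurrence (x_{n+1}, y_{n+1}) = (x₁x_n + 75y₁y_n, x₁y_n + y₁x_n) repeatedly.
  From (x_1, y_1) = (26, 3): x_2 = 26·26 + 75·3·3 = 1351; y_2 = 26·3 + 3·26 = 156.
Step 3: Verify x_2² - 75·y_2² = 1825201 - 1825200 = 1 (should be 1). ✓

(x_1, y_1) = (26, 3); (x_2, y_2) = (1351, 156).


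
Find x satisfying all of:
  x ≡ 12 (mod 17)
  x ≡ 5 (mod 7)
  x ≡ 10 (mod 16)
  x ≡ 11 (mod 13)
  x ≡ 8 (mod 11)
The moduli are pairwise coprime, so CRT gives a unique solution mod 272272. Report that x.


Product of moduli M = 17 · 7 · 16 · 13 · 11 = 272272.
Merge one congruence at a time:
  Start: x ≡ 12 (mod 17).
  Combine with x ≡ 5 (mod 7); new modulus lcm = 119.
    Write x = 12 + 17·t and substitute into x ≡ 5 (mod 7): 17·t ≡ 5 − 12 = -7 (mod 7).
    Reduce coefficients mod 7: 3·t ≡ 0 (mod 7).
    The inverse of 3 mod 7 is 5 (since 3·5 = 15 = 2·7 + 1), so t ≡ 5·0 = 0 ≡ 0 (mod 7).
    Then x = 12 + 17·0 = 12, valid modulo lcm(17, 7) = 119: x ≡ 12 (mod 119).
  Combine with x ≡ 10 (mod 16); new modulus lcm = 1904.
    Write x = 12 + 119·t and substitute into x ≡ 10 (mod 16): 119·t ≡ 10 − 12 = -2 (mod 16).
    Reduce coefficients mod 16: 7·t ≡ 14 (mod 16).
    The inverse of 7 mod 16 is 7 (since 7·7 = 49 = 3·16 + 1), so t ≡ 7·14 = 98 ≡ 2 (mod 16).
    Then x = 12 + 119·2 = 250, valid modulo lcm(119, 16) = 1904: x ≡ 250 (mod 1904).
  Combine with x ≡ 11 (mod 13); new modulus lcm = 24752.
    Write x = 250 + 1904·t and substitute into x ≡ 11 (mod 13): 1904·t ≡ 11 − 250 = -239 (mod 13).
    Reduce coefficients mod 13: 6·t ≡ 8 (mod 13).
    The inverse of 6 mod 13 is 11 (since 6·11 = 66 = 5·13 + 1), so t ≡ 11·8 = 88 ≡ 10 (mod 13).
    Then x = 250 + 1904·10 = 19290, valid modulo lcm(1904, 13) = 24752: x ≡ 19290 (mod 24752).
  Combine with x ≡ 8 (mod 11); new modulus lcm = 272272.
    Write x = 19290 + 24752·t and substitute into x ≡ 8 (mod 11): 24752·t ≡ 8 − 19290 = -19282 (mod 11).
    Reduce coefficients mod 11: 2·t ≡ 1 (mod 11).
    The inverse of 2 mod 11 is 6 (since 2·6 = 12 = 1·11 + 1), so t ≡ 6·1 = 6 ≡ 6 (mod 11).
    Then x = 19290 + 24752·6 = 167802, valid modulo lcm(24752, 11) = 272272: x ≡ 167802 (mod 272272).
Verify against each original: 167802 mod 17 = 12, 167802 mod 7 = 5, 167802 mod 16 = 10, 167802 mod 13 = 11, 167802 mod 11 = 8.

x ≡ 167802 (mod 272272).


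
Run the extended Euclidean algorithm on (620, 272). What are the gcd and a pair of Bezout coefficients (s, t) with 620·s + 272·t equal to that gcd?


Euclidean algorithm on (620, 272) — divide until remainder is 0:
  620 = 2 · 272 + 76
  272 = 3 · 76 + 44
  76 = 1 · 44 + 32
  44 = 1 · 32 + 12
  32 = 2 · 12 + 8
  12 = 1 · 8 + 4
  8 = 2 · 4 + 0
gcd(620, 272) = 4.
Track Bezout coefficients alongside the remainders: start with r₀ = 620 = a·1 + b·0 (s = 1, t = 0) and r₁ = 272 = a·0 + b·1 (s = 0, t = 1); each new remainder r_{k+1} = r_{k-1} − q_k·r_k inherits s_{k+1} = s_{k-1} − q_k·s_k, t_{k+1} = t_{k-1} − q_k·t_k, so r_k = a·s_k + b·t_k at every step:
  q = 2: r = 76, s = 1 − 2·0 = 1, t = 0 − 2·1 = -2  (check: 620·1 + 272·(-2) = 76)
  q = 3: r = 44, s = 0 − 3·1 = -3, t = 1 − 3·(-2) = 7  (check: 620·(-3) + 272·7 = 44)
  q = 1: r = 32, s = 1 − 1·(-3) = 4, t = -2 − 1·7 = -9  (check: 620·4 + 272·(-9) = 32)
  q = 1: r = 12, s = -3 − 1·4 = -7, t = 7 − 1·(-9) = 16  (check: 620·(-7) + 272·16 = 12)
  q = 2: r = 8, s = 4 − 2·(-7) = 18, t = -9 − 2·16 = -41  (check: 620·18 + 272·(-41) = 8)
  q = 1: r = 4, s = -7 − 1·18 = -25, t = 16 − 1·(-41) = 57  (check: 620·(-25) + 272·57 = 4)
The row with r = 4 (the gcd) gives the Bezout coefficients s = -25, t = 57.
Result: 620 · (-25) + 272 · (57) = 4.

gcd(620, 272) = 4; s = -25, t = 57 (check: 620·(-25) + 272·57 = 4).


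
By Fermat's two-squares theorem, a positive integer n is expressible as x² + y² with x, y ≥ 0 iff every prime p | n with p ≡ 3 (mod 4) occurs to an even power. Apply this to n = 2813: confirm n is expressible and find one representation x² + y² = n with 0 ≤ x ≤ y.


Step 1: Factor n = 2813 = 29 · 97.
Step 2: Check the mod-4 condition on each prime factor: 29 ≡ 1 (mod 4), exponent 1; 97 ≡ 1 (mod 4), exponent 1.
All primes ≡ 3 (mod 4) appear to even exponent (or don't appear), so by the two-squares theorem n IS expressible as a sum of two squares.
Step 3: Build a representation. Here n = 29 · 97 is a product of primes ≡ 1 (mod 4). Each prime p ≡ 1 (mod 4) is itself a sum of two squares; find a² by testing p − a² for a perfect square:
  29: 29 − 1² = 28, 29 − 2² = 25 = 5² ⇒ 29 = 2² + 5².
  97: 97 − 1² = 96, 97 − 2² = 93, 97 − 3² = 88, 97 − 4² = 81 = 9² ⇒ 97 = 4² + 9².
  Combine using the Brahmagupta–Fibonacci identity (a² + b²)(c² + d²) = (ac − bd)² + (ad + bc)² = (ac + bd)² + (ad − bc)²:
  29 · 97 = 2813: from (2² + 5²)(4² + 9²), take (2·4 − 5·9, 2·9 + 5·4) = (8 − 45, 18 + 20) = (-37, 38); dropping signs (only squares matter) gives (37, 38); check 37² + 38² = 1369 + 1444 = 2813 ✓.
Step 4: Order so x ≤ y and verify: 37² + 38² = 1369 + 1444 = 2813 = n. ✓

n = 2813 = 37² + 38² (one valid representation with x ≤ y).


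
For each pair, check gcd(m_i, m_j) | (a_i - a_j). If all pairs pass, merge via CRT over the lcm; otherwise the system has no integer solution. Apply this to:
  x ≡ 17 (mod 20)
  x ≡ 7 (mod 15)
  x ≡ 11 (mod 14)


Moduli 20, 15, 14 are not pairwise coprime, so CRT works modulo lcm(m_i) when all pairwise compatibility conditions hold.
Pairwise compatibility: gcd(m_i, m_j) must divide a_i - a_j for every pair.
Merge one congruence at a time:
  Start: x ≡ 17 (mod 20).
  Combine with x ≡ 7 (mod 15): gcd(20, 15) = 5; 7 - 17 = -10, which IS divisible by 5, so compatible.
    Write x = 17 + 20·t and substitute into x ≡ 7 (mod 15): 20·t ≡ 7 − 17 = -10 (mod 15).
    Divide the congruence (and modulus) by g = 5: 4·t ≡ -2 (mod 3).
    Reduce coefficients mod 3: 1·t ≡ 1 (mod 3).
    So t ≡ 1 (mod 3).
    Then x = 17 + 20·1 = 37, valid modulo lcm(20, 15) = 60: x ≡ 37 (mod 60).
  Combine with x ≡ 11 (mod 14): gcd(60, 14) = 2; 11 - 37 = -26, which IS divisible by 2, so compatible.
    Write x = 37 + 60·t and substitute into x ≡ 11 (mod 14): 60·t ≡ 11 − 37 = -26 (mod 14).
    Divide the congruence (and modulus) by g = 2: 30·t ≡ -13 (mod 7).
    Reduce coefficients mod 7: 2·t ≡ 1 (mod 7).
    The inverse of 2 mod 7 is 4 (since 2·4 = 8 = 1·7 + 1), so t ≡ 4·1 = 4 ≡ 4 (mod 7).
    Then x = 37 + 60·4 = 277, valid modulo lcm(60, 14) = 420: x ≡ 277 (mod 420).
Verify: 277 mod 20 = 17, 277 mod 15 = 7, 277 mod 14 = 11.

x ≡ 277 (mod 420).


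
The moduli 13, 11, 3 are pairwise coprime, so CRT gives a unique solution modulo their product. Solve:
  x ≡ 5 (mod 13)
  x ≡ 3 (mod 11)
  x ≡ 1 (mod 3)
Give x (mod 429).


Moduli 13, 11, 3 are pairwise coprime; by CRT there is a unique solution modulo M = 13 · 11 · 3 = 429.
Solve pairwise, accumulating the modulus:
  Start with x ≡ 5 (mod 13).
  Combine with x ≡ 3 (mod 11): since gcd(13, 11) = 1, we get a unique residue mod 143.
    Write x = 5 + 13·t and substitute into x ≡ 3 (mod 11): 13·t ≡ 3 − 5 = -2 (mod 11).
    Reduce coefficients mod 11: 2·t ≡ 9 (mod 11).
    The inverse of 2 mod 11 is 6 (since 2·6 = 12 = 1·11 + 1), so t ≡ 6·9 = 54 ≡ 10 (mod 11).
    Then x = 5 + 13·10 = 135, valid modulo lcm(13, 11) = 143: x ≡ 135 (mod 143).
  Combine with x ≡ 1 (mod 3): since gcd(143, 3) = 1, we get a unique residue mod 429.
    Write x = 135 + 143·t and substitute into x ≡ 1 (mod 3): 143·t ≡ 1 − 135 = -134 (mod 3).
    Reduce coefficients mod 3: 2·t ≡ 1 (mod 3).
    The inverse of 2 mod 3 is 2 (since 2·2 = 4 = 1·3 + 1), so t ≡ 2·1 = 2 ≡ 2 (mod 3).
    Then x = 135 + 143·2 = 421, valid modulo lcm(143, 3) = 429: x ≡ 421 (mod 429).
Verify: 421 mod 13 = 5 ✓, 421 mod 11 = 3 ✓, 421 mod 3 = 1 ✓.

x ≡ 421 (mod 429).


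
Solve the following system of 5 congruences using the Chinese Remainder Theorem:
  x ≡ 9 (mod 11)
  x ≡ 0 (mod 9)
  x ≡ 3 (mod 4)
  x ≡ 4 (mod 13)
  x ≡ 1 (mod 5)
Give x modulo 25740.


Product of moduli M = 11 · 9 · 4 · 13 · 5 = 25740.
Merge one congruence at a time:
  Start: x ≡ 9 (mod 11).
  Combine with x ≡ 0 (mod 9); new modulus lcm = 99.
    Write x = 9 + 11·t and substitute into x ≡ 0 (mod 9): 11·t ≡ 0 − 9 = -9 (mod 9).
    Reduce coefficients mod 9: 2·t ≡ 0 (mod 9).
    The inverse of 2 mod 9 is 5 (since 2·5 = 10 = 1·9 + 1), so t ≡ 5·0 = 0 ≡ 0 (mod 9).
    Then x = 9 + 11·0 = 9, valid modulo lcm(11, 9) = 99: x ≡ 9 (mod 99).
  Combine with x ≡ 3 (mod 4); new modulus lcm = 396.
    Write x = 9 + 99·t and substitute into x ≡ 3 (mod 4): 99·t ≡ 3 − 9 = -6 (mod 4).
    Reduce coefficients mod 4: 3·t ≡ 2 (mod 4).
    The inverse of 3 mod 4 is 3 (since 3·3 = 9 = 2·4 + 1), so t ≡ 3·2 = 6 ≡ 2 (mod 4).
    Then x = 9 + 99·2 = 207, valid modulo lcm(99, 4) = 396: x ≡ 207 (mod 396).
  Combine with x ≡ 4 (mod 13); new modulus lcm = 5148.
    Write x = 207 + 396·t and substitute into x ≡ 4 (mod 13): 396·t ≡ 4 − 207 = -203 (mod 13).
    Reduce coefficients mod 13: 6·t ≡ 5 (mod 13).
    The inverse of 6 mod 13 is 11 (since 6·11 = 66 = 5·13 + 1), so t ≡ 11·5 = 55 ≡ 3 (mod 13).
    Then x = 207 + 396·3 = 1395, valid modulo lcm(396, 13) = 5148: x ≡ 1395 (mod 5148).
  Combine with x ≡ 1 (mod 5); new modulus lcm = 25740.
    Write x = 1395 + 5148·t and substitute into x ≡ 1 (mod 5): 5148·t ≡ 1 − 1395 = -1394 (mod 5).
    Reduce coefficients mod 5: 3·t ≡ 1 (mod 5).
    The inverse of 3 mod 5 is 2 (since 3·2 = 6 = 1·5 + 1), so t ≡ 2·1 = 2 ≡ 2 (mod 5).
    Then x = 1395 + 5148·2 = 11691, valid modulo lcm(5148, 5) = 25740: x ≡ 11691 (mod 25740).
Verify against each original: 11691 mod 11 = 9, 11691 mod 9 = 0, 11691 mod 4 = 3, 11691 mod 13 = 4, 11691 mod 5 = 1.

x ≡ 11691 (mod 25740).


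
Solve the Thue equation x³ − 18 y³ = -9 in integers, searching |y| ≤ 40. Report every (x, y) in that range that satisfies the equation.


The equation is x³ - 18y³ = -9. For fixed y, x³ = 18·y³ − 9, so a solution requires the RHS to be a perfect cube.
Strategy: iterate y from -40 to 40, compute RHS = 18·y³ − 9, and check whether it is a (positive or negative) perfect cube.
Check small values of y:
  y = 0: RHS = -9 is not a perfect cube.
  y = 1: RHS = 9 is not a perfect cube.
  y = -1: RHS = -27 = (-3)³ ⇒ x = -3 works.
  y = 2: RHS = 135 is not a perfect cube.
  y = -2: RHS = -153 is not a perfect cube.
  y = 3: RHS = 477 is not a perfect cube.
  y = -3: RHS = -495 is not a perfect cube.
Continuing the search up to |y| = 40 finds no further solutions beyond those listed.
Collected solutions: (-3, -1).

Solutions (with |y| ≤ 40): (-3, -1).


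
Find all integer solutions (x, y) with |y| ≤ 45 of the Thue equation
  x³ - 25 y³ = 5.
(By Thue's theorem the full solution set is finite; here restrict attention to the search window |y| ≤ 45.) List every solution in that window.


The equation is x³ - 25y³ = 5. For fixed y, x³ = 25·y³ + 5, so a solution requires the RHS to be a perfect cube.
Strategy: iterate y from -45 to 45, compute RHS = 25·y³ + 5, and check whether it is a (positive or negative) perfect cube.
Check small values of y:
  y = 0: RHS = 5 is not a perfect cube.
  y = 1: RHS = 30 is not a perfect cube.
  y = -1: RHS = -20 is not a perfect cube.
  y = 2: RHS = 205 is not a perfect cube.
  y = -2: RHS = -195 is not a perfect cube.
  y = 3: RHS = 680 is not a perfect cube.
  y = -3: RHS = -670 is not a perfect cube.
Continuing the search up to |y| = 45 finds no solutions either.
No (x, y) in the scanned range satisfies the equation.

No integer solutions with |y| ≤ 45.


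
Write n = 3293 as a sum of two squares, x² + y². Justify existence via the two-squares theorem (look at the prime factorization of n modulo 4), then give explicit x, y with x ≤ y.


Step 1: Factor n = 3293 = 37 · 89.
Step 2: Check the mod-4 condition on each prime factor: 37 ≡ 1 (mod 4), exponent 1; 89 ≡ 1 (mod 4), exponent 1.
All primes ≡ 3 (mod 4) appear to even exponent (or don't appear), so by the two-squares theorem n IS expressible as a sum of two squares.
Step 3: Build a representation. Here n = 37 · 89 is a product of primes ≡ 1 (mod 4). Each prime p ≡ 1 (mod 4) is itself a sum of two squares; find a² by testing p − a² for a perfect square:
  37: 37 − 1² = 36 = 6² ⇒ 37 = 1² + 6².
  89: 89 − 1² = 88, 89 − 2² = 85, 89 − 3² = 80, 89 − 4² = 73, 89 − 5² = 64 = 8² ⇒ 89 = 5² + 8².
  Combine using the Brahmagupta–Fibonacci identity (a² + b²)(c² + d²) = (ac − bd)² + (ad + bc)² = (ac + bd)² + (ad − bc)²:
  37 · 89 = 3293: from (1² + 6²)(5² + 8²), take (1·5 − 6·8, 1·8 + 6·5) = (5 − 48, 8 + 30) = (-43, 38); dropping signs (only squares matter) gives (43, 38); check 43² + 38² = 1849 + 1444 = 3293 ✓.
Step 4: Order so x ≤ y and verify: 38² + 43² = 1444 + 1849 = 3293 = n. ✓

n = 3293 = 38² + 43² (one valid representation with x ≤ y).


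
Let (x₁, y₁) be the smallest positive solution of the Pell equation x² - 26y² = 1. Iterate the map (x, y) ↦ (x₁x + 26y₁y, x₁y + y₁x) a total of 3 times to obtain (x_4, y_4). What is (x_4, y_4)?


Step 1: Find the fundamental solution (x₁, y₁) of x² - 26y² = 1.
  Expand √26 as a continued fraction. a₀ = ⌊√26⌋ = 5; iterate m_{k+1} = d_k·a_k − m_k, d_{k+1} = (26 − m_{k+1}²)/d_k, a_{k+1} = ⌊(a₀ + m_{k+1})/d_{k+1}⌋ (starting m₀ = 0, d₀ = 1), with convergents p_k = a_k·p_{k-1} + p_{k-2}, q_k = a_k·q_{k-1} + q_{k-2} (p₋₁ = 1, q₋₁ = 0):
  k = 0: a₀ = 5; p₀/q₀ = 5/1; p₀² − 26·q₀² = 25 − 26 = -1.
  k = 1: m = 5, d = 1, a = ⌊(5 + 5)/1⌋ = 10; p/q = (10·5 + 1)/(10·1 + 0) = 51/10; p² − 26·q² = 2601 − 2600 = 1.
  The first convergent with p² − 26·q² = 1 gives the fundamental solution (x₁, y₁) = (51, 10).
Step 2: Apply the recurrence (x_{n+1}, y_{n+1}) = (x₁x_n + 26y₁y_n, x₁y_n + y₁x_n) repeatedly.
  From (x_1, y_1) = (51, 10): x_2 = 51·51 + 26·10·10 = 5201; y_2 = 51·10 + 10·51 = 1020.
  From (x_2, y_2) = (5201, 1020): x_3 = 51·5201 + 26·10·1020 = 530451; y_3 = 51·1020 + 10·5201 = 104030.
  From (x_3, y_3) = (530451, 104030): x_4 = 51·530451 + 26·10·104030 = 54100801; y_4 = 51·104030 + 10·530451 = 10610040.
Step 3: Verify x_4² - 26·y_4² = 2926896668841601 - 2926896668841600 = 1 (should be 1). ✓

(x_1, y_1) = (51, 10); (x_4, y_4) = (54100801, 10610040).
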